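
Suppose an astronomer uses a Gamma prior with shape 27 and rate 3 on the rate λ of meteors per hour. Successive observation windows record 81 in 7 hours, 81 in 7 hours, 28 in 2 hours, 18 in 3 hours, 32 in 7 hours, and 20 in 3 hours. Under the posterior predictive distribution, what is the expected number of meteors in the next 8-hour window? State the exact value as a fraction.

287/4

Total count: 81 + 81 + 28 + 18 + 32 + 20 = 260.
Total exposure: 7 + 7 + 2 + 3 + 7 + 3 = 29 hours.
Gamma(α, β) with Poisson data over total exposure Σt gives posterior Gamma(α+Σx, β+Σt) = Gamma(287, 32).
Predictive mean over an 8-hour window = T·E[λ|data] = 8·287/32 = 287/4.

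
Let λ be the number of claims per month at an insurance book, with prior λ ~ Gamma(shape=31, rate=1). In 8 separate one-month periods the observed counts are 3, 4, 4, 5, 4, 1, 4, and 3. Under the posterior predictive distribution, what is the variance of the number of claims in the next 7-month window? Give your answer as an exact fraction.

6608/81

Total count: 3 + 4 + 4 + 5 + 4 + 1 + 4 + 3 = 28.
Total exposure: 8 months.
By Gamma–Poisson conjugacy, the posterior is Gamma(α + Σx, β + Σt) = Gamma(31 + 28, 1 + 8) = Gamma(59, 9).
The posterior predictive for a window of length T is Negative Binomial with variance T·α'·(β'+T)/β'² = 7·59·16/81 = 6608/81.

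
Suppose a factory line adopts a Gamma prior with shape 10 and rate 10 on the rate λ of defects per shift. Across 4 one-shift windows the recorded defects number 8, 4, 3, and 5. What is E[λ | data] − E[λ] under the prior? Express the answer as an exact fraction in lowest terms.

Total count: 8 + 4 + 3 + 5 = 20.
Total exposure: 4 shifts.
Gamma(α, β) with Poisson data over total exposure Σt gives posterior Gamma(α+Σx, β+Σt) = Gamma(30, 14).
Posterior mean = 30/14 = 15/7; prior mean = 10/10 = 1. Difference = 15/7 − 1 = 8/7.

8/7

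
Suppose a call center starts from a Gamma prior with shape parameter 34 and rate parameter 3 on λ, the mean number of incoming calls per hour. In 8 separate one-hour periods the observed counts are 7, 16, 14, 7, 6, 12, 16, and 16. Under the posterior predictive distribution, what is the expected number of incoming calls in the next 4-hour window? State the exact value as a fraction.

512/11

Total count: 7 + 16 + 14 + 7 + 6 + 12 + 16 + 16 = 94.
Total exposure: 8 hours.
The Gamma prior is conjugate for the Poisson rate, so λ | data ~ Gamma(34+94, 3+8) = Gamma(128, 11).
Predictive mean over a 4-hour window = T·E[λ|data] = 4·128/11 = 512/11.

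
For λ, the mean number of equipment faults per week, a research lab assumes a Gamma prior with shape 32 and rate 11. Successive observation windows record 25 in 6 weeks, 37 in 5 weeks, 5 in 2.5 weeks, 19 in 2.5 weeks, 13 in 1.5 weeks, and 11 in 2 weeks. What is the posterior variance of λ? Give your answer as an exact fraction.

Total count: 25 + 37 + 5 + 19 + 13 + 11 = 110.
Total exposure: 6 + 5 + 2.5 + 2.5 + 1.5 + 2 = 19.5 weeks.
The Gamma prior is conjugate for the Poisson rate, so λ | data ~ Gamma(32+110, 11+19.5) = Gamma(142, 61/2).
Posterior variance = α'/β'² = 142/(3721/4) = 568/3721.

568/3721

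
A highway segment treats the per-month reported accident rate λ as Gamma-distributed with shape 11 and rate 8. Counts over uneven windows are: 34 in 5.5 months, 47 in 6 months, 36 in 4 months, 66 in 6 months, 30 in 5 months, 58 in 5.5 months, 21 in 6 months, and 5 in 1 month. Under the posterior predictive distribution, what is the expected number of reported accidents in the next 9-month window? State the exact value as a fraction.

Total count: 34 + 47 + 36 + 66 + 30 + 58 + 21 + 5 = 297.
Total exposure: 5.5 + 6 + 4 + 6 + 5 + 5.5 + 6 + 1 = 39 months.
By Gamma–Poisson conjugacy, the posterior is Gamma(α + Σx, β + Σt) = Gamma(11 + 297, 8 + 39) = Gamma(308, 47).
Predictive mean over a 9-month window = T·E[λ|data] = 9·308/47 = 2772/47.

2772/47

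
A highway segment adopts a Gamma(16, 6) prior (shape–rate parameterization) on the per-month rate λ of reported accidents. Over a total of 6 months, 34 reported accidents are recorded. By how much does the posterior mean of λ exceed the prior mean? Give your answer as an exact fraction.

Total count 34 over total exposure 6 months.
Conjugate update: add total count to the shape and total exposure to the rate, giving Gamma(50, 12).
Posterior mean = 50/12 = 25/6; prior mean = 16/6 = 8/3. Difference = 25/6 − 8/3 = 3/2.

3/2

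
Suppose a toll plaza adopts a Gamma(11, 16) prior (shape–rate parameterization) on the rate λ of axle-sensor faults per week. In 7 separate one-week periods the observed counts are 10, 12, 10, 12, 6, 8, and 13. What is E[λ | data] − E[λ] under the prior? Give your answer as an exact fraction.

1059/368

Total count: 10 + 12 + 10 + 12 + 6 + 8 + 13 = 71.
Total exposure: 7 weeks.
By Gamma–Poisson conjugacy, the posterior is Gamma(α + Σx, β + Σt) = Gamma(11 + 71, 16 + 7) = Gamma(82, 23).
Posterior mean = 82/23 = 82/23; prior mean = 11/16 = 11/16. Difference = 82/23 − 11/16 = 1059/368.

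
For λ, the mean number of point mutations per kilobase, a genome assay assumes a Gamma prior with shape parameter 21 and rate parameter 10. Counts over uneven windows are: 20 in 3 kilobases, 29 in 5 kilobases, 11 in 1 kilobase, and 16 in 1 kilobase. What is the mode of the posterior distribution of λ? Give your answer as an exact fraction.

Total count: 20 + 29 + 11 + 16 = 76.
Total exposure: 3 + 5 + 1 + 1 = 10 kilobases.
The Gamma prior is conjugate for the Poisson rate, so λ | data ~ Gamma(21+76, 10+10) = Gamma(97, 20).
Posterior mode = (α'−1)/β' = 96/20 = 24/5.

24/5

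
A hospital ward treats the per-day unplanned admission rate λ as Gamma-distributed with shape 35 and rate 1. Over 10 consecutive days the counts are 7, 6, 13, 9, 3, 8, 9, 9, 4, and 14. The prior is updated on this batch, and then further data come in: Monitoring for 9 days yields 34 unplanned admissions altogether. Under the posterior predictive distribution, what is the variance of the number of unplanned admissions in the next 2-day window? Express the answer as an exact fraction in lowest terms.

1661/100

Total count: 7 + 6 + 13 + 9 + 3 + 8 + 9 + 9 + 4 + 14 = 82.
Total exposure: 10 days.
After the first batch: Gamma(35 + 82, 1 + 10) = Gamma(117, 11).
Total count 34 over total exposure 9 days.
After the second batch: Gamma(117 + 34, 11 + 9) = Gamma(151, 20).
The posterior predictive for a window of length T is Negative Binomial with variance T·α'·(β'+T)/β'² = 2·151·22/400 = 1661/100.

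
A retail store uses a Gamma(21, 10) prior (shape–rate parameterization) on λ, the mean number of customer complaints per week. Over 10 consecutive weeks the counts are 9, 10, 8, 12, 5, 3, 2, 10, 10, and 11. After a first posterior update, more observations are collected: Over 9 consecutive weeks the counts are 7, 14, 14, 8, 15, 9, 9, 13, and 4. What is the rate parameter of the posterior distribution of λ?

Total count: 9 + 10 + 8 + 12 + 5 + 3 + 2 + 10 + 10 + 11 = 80.
Total exposure: 10 weeks.
After the first batch: Gamma(21 + 80, 10 + 10) = Gamma(101, 20).
Total count: 7 + 14 + 14 + 8 + 15 + 9 + 9 + 13 + 4 = 93.
Total exposure: 9 weeks.
After the second batch: Gamma(101 + 93, 20 + 9) = Gamma(194, 29).

29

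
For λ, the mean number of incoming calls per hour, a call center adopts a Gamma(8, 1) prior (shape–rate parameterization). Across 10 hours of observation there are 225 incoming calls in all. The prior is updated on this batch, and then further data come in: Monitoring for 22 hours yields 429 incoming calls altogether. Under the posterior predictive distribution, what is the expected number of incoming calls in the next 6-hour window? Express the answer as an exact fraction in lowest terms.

1324/11

Total count 225 over total exposure 10 hours.
After the first batch: Gamma(8 + 225, 1 + 10) = Gamma(233, 11).
Total count 429 over total exposure 22 hours.
After the second batch: Gamma(233 + 429, 11 + 22) = Gamma(662, 33).
Predictive mean over a 6-hour window = T·E[λ|data] = 6·662/33 = 1324/11.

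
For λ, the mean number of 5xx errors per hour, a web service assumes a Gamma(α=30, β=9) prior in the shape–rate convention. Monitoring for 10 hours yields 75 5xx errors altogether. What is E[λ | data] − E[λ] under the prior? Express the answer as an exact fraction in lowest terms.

Total count 75 over total exposure 10 hours.
By Gamma–Poisson conjugacy, the posterior is Gamma(α + Σx, β + Σt) = Gamma(30 + 75, 9 + 10) = Gamma(105, 19).
Posterior mean = 105/19 = 105/19; prior mean = 30/9 = 10/3. Difference = 105/19 − 10/3 = 125/57.

125/57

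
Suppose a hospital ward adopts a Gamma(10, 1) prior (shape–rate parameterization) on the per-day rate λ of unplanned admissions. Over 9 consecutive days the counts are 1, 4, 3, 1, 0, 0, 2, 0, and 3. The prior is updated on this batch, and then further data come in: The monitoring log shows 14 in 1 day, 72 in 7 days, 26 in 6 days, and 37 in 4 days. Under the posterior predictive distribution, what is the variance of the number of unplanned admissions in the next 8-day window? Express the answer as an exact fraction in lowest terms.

3114/49

Total count: 1 + 4 + 3 + 1 + 0 + 0 + 2 + 0 + 3 = 14.
Total exposure: 9 days.
After the first batch: Gamma(10 + 14, 1 + 9) = Gamma(24, 10).
Total count: 14 + 72 + 26 + 37 = 149.
Total exposure: 1 + 7 + 6 + 4 = 18 days.
After the second batch: Gamma(24 + 149, 10 + 18) = Gamma(173, 28).
The posterior predictive for a window of length T is Negative Binomial with variance T·α'·(β'+T)/β'² = 8·173·36/784 = 3114/49.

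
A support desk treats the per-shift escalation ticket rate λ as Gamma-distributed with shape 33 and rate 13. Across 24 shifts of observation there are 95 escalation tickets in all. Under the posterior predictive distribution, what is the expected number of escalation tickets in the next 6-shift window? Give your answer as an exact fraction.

768/37

Total count 95 over total exposure 24 shifts.
Posterior: α' = 33 + 95 = 128, β' = 13 + 24 = 37.
Predictive mean over a 6-shift window = T·E[λ|data] = 6·128/37 = 768/37.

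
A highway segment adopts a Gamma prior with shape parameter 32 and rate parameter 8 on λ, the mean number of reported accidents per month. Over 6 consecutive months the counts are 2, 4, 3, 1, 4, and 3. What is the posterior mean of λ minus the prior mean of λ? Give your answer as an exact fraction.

Total count: 2 + 4 + 3 + 1 + 4 + 3 = 17.
Total exposure: 6 months.
Conjugate update: add total count to the shape and total exposure to the rate, giving Gamma(49, 14).
Posterior mean = 49/14 = 7/2; prior mean = 32/8 = 4. Difference = 7/2 − 4 = -1/2.

-1/2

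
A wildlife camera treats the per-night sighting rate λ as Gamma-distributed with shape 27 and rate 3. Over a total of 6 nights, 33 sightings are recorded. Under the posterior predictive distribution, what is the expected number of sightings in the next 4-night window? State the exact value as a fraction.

Total count 33 over total exposure 6 nights.
The Gamma prior is conjugate for the Poisson rate, so λ | data ~ Gamma(27+33, 3+6) = Gamma(60, 9).
Predictive mean over a 4-night window = T·E[λ|data] = 4·60/9 = 80/3.

80/3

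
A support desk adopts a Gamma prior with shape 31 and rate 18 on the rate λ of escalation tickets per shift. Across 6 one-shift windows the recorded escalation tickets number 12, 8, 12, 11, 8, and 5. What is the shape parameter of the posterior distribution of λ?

Total count: 12 + 8 + 12 + 11 + 8 + 5 = 56.
Total exposure: 6 shifts.
By Gamma–Poisson conjugacy, the posterior is Gamma(α + Σx, β + Σt) = Gamma(31 + 56, 18 + 6) = Gamma(87, 24).

87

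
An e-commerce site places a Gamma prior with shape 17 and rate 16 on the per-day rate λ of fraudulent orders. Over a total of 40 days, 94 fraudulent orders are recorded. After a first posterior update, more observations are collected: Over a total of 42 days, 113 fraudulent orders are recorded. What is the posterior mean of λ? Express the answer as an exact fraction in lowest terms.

Total count 94 over total exposure 40 days.
After the first batch: Gamma(17 + 94, 16 + 40) = Gamma(111, 56).
Total count 113 over total exposure 42 days.
After the second batch: Gamma(111 + 113, 56 + 42) = Gamma(224, 98).
Posterior mean = α'/β' = 224/98 = 16/7.

16/7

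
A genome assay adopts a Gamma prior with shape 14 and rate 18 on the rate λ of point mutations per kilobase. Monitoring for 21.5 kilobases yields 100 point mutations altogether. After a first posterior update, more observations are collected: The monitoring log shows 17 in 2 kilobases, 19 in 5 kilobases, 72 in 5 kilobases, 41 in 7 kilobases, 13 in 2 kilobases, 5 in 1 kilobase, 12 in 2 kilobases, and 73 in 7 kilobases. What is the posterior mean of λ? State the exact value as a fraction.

Total count 100 over total exposure 21.5 kilobases.
After the first batch: Gamma(14 + 100, 18 + 21.5) = Gamma(114, 79/2).
Total count: 17 + 19 + 72 + 41 + 13 + 5 + 12 + 73 = 252.
Total exposure: 2 + 5 + 5 + 7 + 2 + 1 + 2 + 7 = 31 kilobases.
After the second batch: Gamma(114 + 252, 79/2 + 31) = Gamma(366, 141/2).
Posterior mean = α'/β' = 366/(141/2) = 244/47.

244/47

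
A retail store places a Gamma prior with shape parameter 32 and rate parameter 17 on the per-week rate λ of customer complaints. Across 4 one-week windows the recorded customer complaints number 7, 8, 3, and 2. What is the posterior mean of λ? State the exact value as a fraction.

52/21

Total count: 7 + 8 + 3 + 2 = 20.
Total exposure: 4 weeks.
By Gamma–Poisson conjugacy, the posterior is Gamma(α + Σx, β + Σt) = Gamma(32 + 20, 17 + 4) = Gamma(52, 21).
Posterior mean = α'/β' = 52/21.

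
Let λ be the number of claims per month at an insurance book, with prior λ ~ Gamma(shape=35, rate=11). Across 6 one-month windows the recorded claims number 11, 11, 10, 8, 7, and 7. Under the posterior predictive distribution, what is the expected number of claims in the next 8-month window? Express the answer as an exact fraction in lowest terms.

712/17

Total count: 11 + 11 + 10 + 8 + 7 + 7 = 54.
Total exposure: 6 months.
Posterior: α' = 35 + 54 = 89, β' = 11 + 6 = 17.
Predictive mean over an 8-month window = T·E[λ|data] = 8·89/17 = 712/17.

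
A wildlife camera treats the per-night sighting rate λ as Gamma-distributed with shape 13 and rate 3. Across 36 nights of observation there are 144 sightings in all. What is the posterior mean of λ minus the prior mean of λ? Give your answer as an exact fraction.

Total count 144 over total exposure 36 nights.
By Gamma–Poisson conjugacy, the posterior is Gamma(α + Σx, β + Σt) = Gamma(13 + 144, 3 + 36) = Gamma(157, 39).
Posterior mean = 157/39 = 157/39; prior mean = 13/3 = 13/3. Difference = 157/39 − 13/3 = -4/13.

-4/13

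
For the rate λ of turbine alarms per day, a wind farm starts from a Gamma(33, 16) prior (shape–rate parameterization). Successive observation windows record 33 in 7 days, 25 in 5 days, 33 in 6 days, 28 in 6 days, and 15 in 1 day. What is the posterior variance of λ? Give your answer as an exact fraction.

Total count: 33 + 25 + 33 + 28 + 15 = 134.
Total exposure: 7 + 5 + 6 + 6 + 1 = 25 days.
Conjugate update: add total count to the shape and total exposure to the rate, giving Gamma(167, 41).
Posterior variance = α'/β'² = 167/1681.

167/1681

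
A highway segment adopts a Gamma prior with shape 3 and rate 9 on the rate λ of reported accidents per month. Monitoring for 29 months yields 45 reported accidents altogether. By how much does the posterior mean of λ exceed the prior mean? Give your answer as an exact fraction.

Total count 45 over total exposure 29 months.
Conjugate update: add total count to the shape and total exposure to the rate, giving Gamma(48, 38).
Posterior mean = 48/38 = 24/19; prior mean = 3/9 = 1/3. Difference = 24/19 − 1/3 = 53/57.

53/57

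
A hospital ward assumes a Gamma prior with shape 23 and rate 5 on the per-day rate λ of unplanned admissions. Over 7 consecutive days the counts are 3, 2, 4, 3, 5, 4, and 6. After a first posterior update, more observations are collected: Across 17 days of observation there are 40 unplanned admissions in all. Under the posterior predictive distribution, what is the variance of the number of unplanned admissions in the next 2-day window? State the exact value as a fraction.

Total count: 3 + 2 + 4 + 3 + 5 + 4 + 6 = 27.
Total exposure: 7 days.
After the first batch: Gamma(23 + 27, 5 + 7) = Gamma(50, 12).
Total count 40 over total exposure 17 days.
After the second batch: Gamma(50 + 40, 12 + 17) = Gamma(90, 29).
The posterior predictive for a window of length T is Negative Binomial with variance T·α'·(β'+T)/β'² = 2·90·31/841 = 5580/841.

5580/841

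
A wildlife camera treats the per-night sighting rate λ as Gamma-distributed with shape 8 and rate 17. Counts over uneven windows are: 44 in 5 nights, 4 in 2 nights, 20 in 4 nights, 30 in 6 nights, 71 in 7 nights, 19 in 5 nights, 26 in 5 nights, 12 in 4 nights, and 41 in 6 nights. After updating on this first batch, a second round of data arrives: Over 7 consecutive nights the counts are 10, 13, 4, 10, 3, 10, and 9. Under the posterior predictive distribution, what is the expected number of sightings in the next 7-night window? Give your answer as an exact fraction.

1169/34

Total count: 44 + 4 + 20 + 30 + 71 + 19 + 26 + 12 + 41 = 267.
Total exposure: 5 + 2 + 4 + 6 + 7 + 5 + 5 + 4 + 6 = 44 nights.
After the first batch: Gamma(8 + 267, 17 + 44) = Gamma(275, 61).
Total count: 10 + 13 + 4 + 10 + 3 + 10 + 9 = 59.
Total exposure: 7 nights.
After the second batch: Gamma(275 + 59, 61 + 7) = Gamma(334, 68).
Predictive mean over a 7-night window = T·E[λ|data] = 7·334/68 = 1169/34.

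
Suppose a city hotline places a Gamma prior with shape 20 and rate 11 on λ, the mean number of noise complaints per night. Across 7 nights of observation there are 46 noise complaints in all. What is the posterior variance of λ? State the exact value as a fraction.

Total count 46 over total exposure 7 nights.
The Gamma prior is conjugate for the Poisson rate, so λ | data ~ Gamma(20+46, 11+7) = Gamma(66, 18).
Posterior variance = α'/β'² = 66/324 = 11/54.

11/54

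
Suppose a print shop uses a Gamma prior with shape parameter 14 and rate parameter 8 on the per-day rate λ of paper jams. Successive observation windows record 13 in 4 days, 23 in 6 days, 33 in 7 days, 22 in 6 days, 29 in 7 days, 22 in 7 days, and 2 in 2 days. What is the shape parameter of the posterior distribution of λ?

Total count: 13 + 23 + 33 + 22 + 29 + 22 + 2 = 144.
Total exposure: 4 + 6 + 7 + 6 + 7 + 7 + 2 = 39 days.
Gamma(α, β) with Poisson data over total exposure Σt gives posterior Gamma(α+Σx, β+Σt) = Gamma(158, 47).

158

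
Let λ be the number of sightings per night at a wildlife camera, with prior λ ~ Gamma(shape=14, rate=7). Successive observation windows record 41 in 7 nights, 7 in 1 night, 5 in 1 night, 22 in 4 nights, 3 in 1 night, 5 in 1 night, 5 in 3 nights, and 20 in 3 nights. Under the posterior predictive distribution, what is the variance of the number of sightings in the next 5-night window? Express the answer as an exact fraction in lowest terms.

10065/392

Total count: 41 + 7 + 5 + 22 + 3 + 5 + 5 + 20 = 108.
Total exposure: 7 + 1 + 1 + 4 + 1 + 1 + 3 + 3 = 21 nights.
The Gamma prior is conjugate for the Poisson rate, so λ | data ~ Gamma(14+108, 7+21) = Gamma(122, 28).
The posterior predictive for a window of length T is Negative Binomial with variance T·α'·(β'+T)/β'² = 5·122·33/784 = 10065/392.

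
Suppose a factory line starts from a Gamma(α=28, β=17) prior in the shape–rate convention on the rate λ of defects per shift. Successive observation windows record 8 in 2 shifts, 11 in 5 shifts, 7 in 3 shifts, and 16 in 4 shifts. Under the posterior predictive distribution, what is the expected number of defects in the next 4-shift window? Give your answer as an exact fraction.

Total count: 8 + 11 + 7 + 16 = 42.
Total exposure: 2 + 5 + 3 + 4 = 14 shifts.
Gamma(α, β) with Poisson data over total exposure Σt gives posterior Gamma(α+Σx, β+Σt) = Gamma(70, 31).
Predictive mean over a 4-shift window = T·E[λ|data] = 4·70/31 = 280/31.

280/31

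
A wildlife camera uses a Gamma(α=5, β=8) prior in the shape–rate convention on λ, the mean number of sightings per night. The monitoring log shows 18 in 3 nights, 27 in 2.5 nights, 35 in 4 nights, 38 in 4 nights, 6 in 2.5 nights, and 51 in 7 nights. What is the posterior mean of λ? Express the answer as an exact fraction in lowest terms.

Total count: 18 + 27 + 35 + 38 + 6 + 51 = 175.
Total exposure: 3 + 2.5 + 4 + 4 + 2.5 + 7 = 23 nights.
Conjugate update: add total count to the shape and total exposure to the rate, giving Gamma(180, 31).
Posterior mean = α'/β' = 180/31.

180/31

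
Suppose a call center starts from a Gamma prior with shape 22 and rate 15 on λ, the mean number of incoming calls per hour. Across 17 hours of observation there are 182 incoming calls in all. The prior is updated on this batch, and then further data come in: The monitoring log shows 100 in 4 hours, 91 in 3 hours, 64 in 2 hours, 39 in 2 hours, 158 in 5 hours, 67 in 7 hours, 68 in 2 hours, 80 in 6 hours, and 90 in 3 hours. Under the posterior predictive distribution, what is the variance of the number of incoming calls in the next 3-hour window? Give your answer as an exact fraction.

22103/484

Total count 182 over total exposure 17 hours.
After the first batch: Gamma(22 + 182, 15 + 17) = Gamma(204, 32).
Total count: 100 + 91 + 64 + 39 + 158 + 67 + 68 + 80 + 90 = 757.
Total exposure: 4 + 3 + 2 + 2 + 5 + 7 + 2 + 6 + 3 = 34 hours.
After the second batch: Gamma(204 + 757, 32 + 34) = Gamma(961, 66).
The posterior predictive for a window of length T is Negative Binomial with variance T·α'·(β'+T)/β'² = 3·961·69/4356 = 22103/484.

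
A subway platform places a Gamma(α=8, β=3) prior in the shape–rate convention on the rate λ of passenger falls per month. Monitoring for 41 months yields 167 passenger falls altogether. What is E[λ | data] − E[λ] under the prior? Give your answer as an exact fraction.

Total count 167 over total exposure 41 months.
Gamma(α, β) with Poisson data over total exposure Σt gives posterior Gamma(α+Σx, β+Σt) = Gamma(175, 44).
Posterior mean = 175/44 = 175/44; prior mean = 8/3 = 8/3. Difference = 175/44 − 8/3 = 173/132.

173/132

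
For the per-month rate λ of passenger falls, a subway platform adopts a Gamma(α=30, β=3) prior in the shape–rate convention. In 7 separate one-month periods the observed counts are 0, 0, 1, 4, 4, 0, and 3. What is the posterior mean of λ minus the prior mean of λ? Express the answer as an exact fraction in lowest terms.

-29/5

Total count: 0 + 0 + 1 + 4 + 4 + 0 + 3 = 12.
Total exposure: 7 months.
Posterior: α' = 30 + 12 = 42, β' = 3 + 7 = 10.
Posterior mean = 42/10 = 21/5; prior mean = 30/3 = 10. Difference = 21/5 − 10 = -29/5.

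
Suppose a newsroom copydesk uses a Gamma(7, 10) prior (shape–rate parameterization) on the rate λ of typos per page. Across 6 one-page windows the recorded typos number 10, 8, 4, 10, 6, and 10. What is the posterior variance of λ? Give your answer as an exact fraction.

Total count: 10 + 8 + 4 + 10 + 6 + 10 = 48.
Total exposure: 6 pages.
Gamma(α, β) with Poisson data over total exposure Σt gives posterior Gamma(α+Σx, β+Σt) = Gamma(55, 16).
Posterior variance = α'/β'² = 55/256.

55/256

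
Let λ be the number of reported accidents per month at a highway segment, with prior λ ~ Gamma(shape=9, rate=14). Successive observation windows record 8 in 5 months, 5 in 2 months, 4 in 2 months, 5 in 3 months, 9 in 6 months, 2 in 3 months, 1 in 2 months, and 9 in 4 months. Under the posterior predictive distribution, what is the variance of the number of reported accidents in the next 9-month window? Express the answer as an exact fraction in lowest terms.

23400/1681

Total count: 8 + 5 + 4 + 5 + 9 + 2 + 1 + 9 = 43.
Total exposure: 5 + 2 + 2 + 3 + 6 + 3 + 2 + 4 = 27 months.
Gamma(α, β) with Poisson data over total exposure Σt gives posterior Gamma(α+Σx, β+Σt) = Gamma(52, 41).
The posterior predictive for a window of length T is Negative Binomial with variance T·α'·(β'+T)/β'² = 9·52·50/1681 = 23400/1681.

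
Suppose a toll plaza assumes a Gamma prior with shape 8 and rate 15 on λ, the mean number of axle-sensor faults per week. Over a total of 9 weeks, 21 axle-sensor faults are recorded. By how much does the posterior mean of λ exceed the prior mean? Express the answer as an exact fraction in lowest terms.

27/40

Total count 21 over total exposure 9 weeks.
Posterior: α' = 8 + 21 = 29, β' = 15 + 9 = 24.
Posterior mean = 29/24 = 29/24; prior mean = 8/15 = 8/15. Difference = 29/24 − 8/15 = 27/40.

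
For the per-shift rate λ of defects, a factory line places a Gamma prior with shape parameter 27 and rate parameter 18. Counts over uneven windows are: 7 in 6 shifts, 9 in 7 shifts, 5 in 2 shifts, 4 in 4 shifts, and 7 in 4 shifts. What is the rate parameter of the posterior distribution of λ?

Total count: 7 + 9 + 5 + 4 + 7 = 32.
Total exposure: 6 + 7 + 2 + 4 + 4 = 23 shifts.
The Gamma prior is conjugate for the Poisson rate, so λ | data ~ Gamma(27+32, 18+23) = Gamma(59, 41).

41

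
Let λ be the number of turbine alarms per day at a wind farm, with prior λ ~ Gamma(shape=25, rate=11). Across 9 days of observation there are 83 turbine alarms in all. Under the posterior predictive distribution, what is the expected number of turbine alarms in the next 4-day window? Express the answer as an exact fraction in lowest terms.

108/5

Total count 83 over total exposure 9 days.
Conjugate update: add total count to the shape and total exposure to the rate, giving Gamma(108, 20).
Predictive mean over a 4-day window = T·E[λ|data] = 4·108/20 = 108/5.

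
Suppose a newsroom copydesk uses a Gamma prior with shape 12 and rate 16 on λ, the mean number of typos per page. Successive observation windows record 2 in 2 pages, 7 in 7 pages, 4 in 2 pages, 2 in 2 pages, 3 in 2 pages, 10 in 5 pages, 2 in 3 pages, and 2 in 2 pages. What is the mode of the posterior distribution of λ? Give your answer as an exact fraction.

Total count: 2 + 7 + 4 + 2 + 3 + 10 + 2 + 2 = 32.
Total exposure: 2 + 7 + 2 + 2 + 2 + 5 + 3 + 2 = 25 pages.
The Gamma prior is conjugate for the Poisson rate, so λ | data ~ Gamma(12+32, 16+25) = Gamma(44, 41).
Posterior mode = (α'−1)/β' = 43/41.

43/41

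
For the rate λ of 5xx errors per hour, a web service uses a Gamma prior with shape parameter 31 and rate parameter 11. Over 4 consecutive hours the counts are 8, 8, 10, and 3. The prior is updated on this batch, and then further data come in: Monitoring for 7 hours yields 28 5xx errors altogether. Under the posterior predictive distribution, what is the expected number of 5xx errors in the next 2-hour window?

8

Total count: 8 + 8 + 10 + 3 = 29.
Total exposure: 4 hours.
After the first batch: Gamma(31 + 29, 11 + 4) = Gamma(60, 15).
Total count 28 over total exposure 7 hours.
After the second batch: Gamma(60 + 28, 15 + 7) = Gamma(88, 22).
Predictive mean over a 2-hour window = T·E[λ|data] = 2·88/22 = 8.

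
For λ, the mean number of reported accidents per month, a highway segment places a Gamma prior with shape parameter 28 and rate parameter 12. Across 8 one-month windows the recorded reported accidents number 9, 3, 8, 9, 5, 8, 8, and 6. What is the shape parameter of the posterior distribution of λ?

Total count: 9 + 3 + 8 + 9 + 5 + 8 + 8 + 6 = 56.
Total exposure: 8 months.
The Gamma prior is conjugate for the Poisson rate, so λ | data ~ Gamma(28+56, 12+8) = Gamma(84, 20).

84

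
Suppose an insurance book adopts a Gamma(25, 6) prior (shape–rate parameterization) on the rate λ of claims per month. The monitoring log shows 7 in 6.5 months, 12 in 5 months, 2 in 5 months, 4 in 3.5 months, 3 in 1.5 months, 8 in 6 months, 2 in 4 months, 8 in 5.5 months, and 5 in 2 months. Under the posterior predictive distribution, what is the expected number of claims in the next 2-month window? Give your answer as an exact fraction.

152/45

Total count: 7 + 12 + 2 + 4 + 3 + 8 + 2 + 8 + 5 = 51.
Total exposure: 6.5 + 5 + 5 + 3.5 + 1.5 + 6 + 4 + 5.5 + 2 = 39 months.
Gamma(α, β) with Poisson data over total exposure Σt gives posterior Gamma(α+Σx, β+Σt) = Gamma(76, 45).
Predictive mean over a 2-month window = T·E[λ|data] = 2·76/45 = 152/45.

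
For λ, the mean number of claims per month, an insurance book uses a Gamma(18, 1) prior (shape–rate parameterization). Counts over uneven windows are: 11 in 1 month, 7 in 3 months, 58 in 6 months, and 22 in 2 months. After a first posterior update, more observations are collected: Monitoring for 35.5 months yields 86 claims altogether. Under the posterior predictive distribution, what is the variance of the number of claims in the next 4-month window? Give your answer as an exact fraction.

169680/9409

Total count: 11 + 7 + 58 + 22 = 98.
Total exposure: 1 + 3 + 6 + 2 = 12 months.
After the first batch: Gamma(18 + 98, 1 + 12) = Gamma(116, 13).
Total count 86 over total exposure 35.5 months.
After the second batch: Gamma(116 + 86, 13 + 35.5) = Gamma(202, 97/2).
The posterior predictive for a window of length T is Negative Binomial with variance T·α'·(β'+T)/β'² = 4·202·(105/2)/(9409/4) = 169680/9409.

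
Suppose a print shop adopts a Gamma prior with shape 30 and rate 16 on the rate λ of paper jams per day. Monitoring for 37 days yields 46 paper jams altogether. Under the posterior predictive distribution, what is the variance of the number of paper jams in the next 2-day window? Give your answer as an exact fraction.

Total count 46 over total exposure 37 days.
Posterior: α' = 30 + 46 = 76, β' = 16 + 37 = 53.
The posterior predictive for a window of length T is Negative Binomial with variance T·α'·(β'+T)/β'² = 2·76·55/2809 = 8360/2809.

8360/2809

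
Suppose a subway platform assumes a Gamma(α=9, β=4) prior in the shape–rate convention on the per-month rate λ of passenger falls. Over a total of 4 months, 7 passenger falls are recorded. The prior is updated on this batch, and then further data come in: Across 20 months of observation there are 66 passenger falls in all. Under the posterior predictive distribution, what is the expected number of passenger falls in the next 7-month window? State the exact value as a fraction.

41/2

Total count 7 over total exposure 4 months.
After the first batch: Gamma(9 + 7, 4 + 4) = Gamma(16, 8).
Total count 66 over total exposure 20 months.
After the second batch: Gamma(16 + 66, 8 + 20) = Gamma(82, 28).
Predictive mean over a 7-month window = T·E[λ|data] = 7·82/28 = 41/2.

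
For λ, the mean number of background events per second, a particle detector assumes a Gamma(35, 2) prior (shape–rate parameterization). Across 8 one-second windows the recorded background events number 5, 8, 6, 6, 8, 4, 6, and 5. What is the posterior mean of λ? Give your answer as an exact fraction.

Total count: 5 + 8 + 6 + 6 + 8 + 4 + 6 + 5 = 48.
Total exposure: 8 seconds.
Gamma(α, β) with Poisson data over total exposure Σt gives posterior Gamma(α+Σx, β+Σt) = Gamma(83, 10).
Posterior mean = α'/β' = 83/10.

83/10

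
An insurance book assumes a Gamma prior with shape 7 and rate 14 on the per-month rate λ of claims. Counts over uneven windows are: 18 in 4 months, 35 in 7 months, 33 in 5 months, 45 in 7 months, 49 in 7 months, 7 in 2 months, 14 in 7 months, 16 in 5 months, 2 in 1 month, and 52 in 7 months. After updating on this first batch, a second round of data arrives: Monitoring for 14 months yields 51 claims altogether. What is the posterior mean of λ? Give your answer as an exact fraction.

329/80

Total count: 18 + 35 + 33 + 45 + 49 + 7 + 14 + 16 + 2 + 52 = 271.
Total exposure: 4 + 7 + 5 + 7 + 7 + 2 + 7 + 5 + 1 + 7 = 52 months.
After the first batch: Gamma(7 + 271, 14 + 52) = Gamma(278, 66).
Total count 51 over total exposure 14 months.
After the second batch: Gamma(278 + 51, 66 + 14) = Gamma(329, 80).
Posterior mean = α'/β' = 329/80.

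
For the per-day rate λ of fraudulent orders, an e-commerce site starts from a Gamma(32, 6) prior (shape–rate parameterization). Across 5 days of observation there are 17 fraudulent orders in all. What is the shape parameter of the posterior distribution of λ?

Total count 17 over total exposure 5 days.
Posterior: α' = 32 + 17 = 49, β' = 6 + 5 = 11.

49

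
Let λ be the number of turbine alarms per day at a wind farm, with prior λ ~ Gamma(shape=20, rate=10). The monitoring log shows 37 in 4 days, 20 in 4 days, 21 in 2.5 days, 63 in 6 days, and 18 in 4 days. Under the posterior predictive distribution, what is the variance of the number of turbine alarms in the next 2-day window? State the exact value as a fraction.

46540/3721

Total count: 37 + 20 + 21 + 63 + 18 = 159.
Total exposure: 4 + 4 + 2.5 + 6 + 4 = 20.5 days.
The Gamma prior is conjugate for the Poisson rate, so λ | data ~ Gamma(20+159, 10+20.5) = Gamma(179, 61/2).
The posterior predictive for a window of length T is Negative Binomial with variance T·α'·(β'+T)/β'² = 2·179·(65/2)/(3721/4) = 46540/3721.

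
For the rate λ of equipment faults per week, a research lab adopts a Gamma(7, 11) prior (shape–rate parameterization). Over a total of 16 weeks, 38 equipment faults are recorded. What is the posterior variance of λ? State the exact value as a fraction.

Total count 38 over total exposure 16 weeks.
Posterior: α' = 7 + 38 = 45, β' = 11 + 16 = 27.
Posterior variance = α'/β'² = 45/729 = 5/81.

5/81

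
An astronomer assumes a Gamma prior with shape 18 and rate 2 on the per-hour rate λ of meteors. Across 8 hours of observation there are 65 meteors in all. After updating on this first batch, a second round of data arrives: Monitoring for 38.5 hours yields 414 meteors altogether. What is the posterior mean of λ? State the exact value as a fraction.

Total count 65 over total exposure 8 hours.
After the first batch: Gamma(18 + 65, 2 + 8) = Gamma(83, 10).
Total count 414 over total exposure 38.5 hours.
After the second batch: Gamma(83 + 414, 10 + 38.5) = Gamma(497, 97/2).
Posterior mean = α'/β' = 497/(97/2) = 994/97.

994/97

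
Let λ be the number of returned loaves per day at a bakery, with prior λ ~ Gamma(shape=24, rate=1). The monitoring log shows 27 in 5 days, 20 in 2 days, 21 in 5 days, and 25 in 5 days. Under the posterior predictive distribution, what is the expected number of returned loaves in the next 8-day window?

Total count: 27 + 20 + 21 + 25 = 93.
Total exposure: 5 + 2 + 5 + 5 = 17 days.
By Gamma–Poisson conjugacy, the posterior is Gamma(α + Σx, β + Σt) = Gamma(24 + 93, 1 + 17) = Gamma(117, 18).
Predictive mean over an 8-day window = T·E[λ|data] = 8·117/18 = 52.

52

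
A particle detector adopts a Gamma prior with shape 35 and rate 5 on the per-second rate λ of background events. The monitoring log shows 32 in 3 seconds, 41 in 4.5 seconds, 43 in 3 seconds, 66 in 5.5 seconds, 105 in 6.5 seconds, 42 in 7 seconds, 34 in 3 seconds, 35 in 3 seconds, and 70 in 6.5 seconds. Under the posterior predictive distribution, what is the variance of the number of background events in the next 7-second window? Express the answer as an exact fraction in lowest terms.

Total count: 32 + 41 + 43 + 66 + 105 + 42 + 34 + 35 + 70 = 468.
Total exposure: 3 + 4.5 + 3 + 5.5 + 6.5 + 7 + 3 + 3 + 6.5 = 42 seconds.
Conjugate update: add total count to the shape and total exposure to the rate, giving Gamma(503, 47).
The posterior predictive for a window of length T is Negative Binomial with variance T·α'·(β'+T)/β'² = 7·503·54/2209 = 190134/2209.

190134/2209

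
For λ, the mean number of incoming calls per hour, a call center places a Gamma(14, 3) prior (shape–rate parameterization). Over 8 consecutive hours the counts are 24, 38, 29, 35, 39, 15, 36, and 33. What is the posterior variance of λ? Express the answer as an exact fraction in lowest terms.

Total count: 24 + 38 + 29 + 35 + 39 + 15 + 36 + 33 = 249.
Total exposure: 8 hours.
Posterior: α' = 14 + 249 = 263, β' = 3 + 8 = 11.
Posterior variance = α'/β'² = 263/121.

263/121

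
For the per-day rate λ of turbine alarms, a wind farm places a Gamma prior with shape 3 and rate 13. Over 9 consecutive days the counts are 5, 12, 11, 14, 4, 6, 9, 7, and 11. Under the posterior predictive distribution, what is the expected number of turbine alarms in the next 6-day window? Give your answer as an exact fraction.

246/11

Total count: 5 + 12 + 11 + 14 + 4 + 6 + 9 + 7 + 11 = 79.
Total exposure: 9 days.
The Gamma prior is conjugate for the Poisson rate, so λ | data ~ Gamma(3+79, 13+9) = Gamma(82, 22).
Predictive mean over a 6-day window = T·E[λ|data] = 6·82/22 = 246/11.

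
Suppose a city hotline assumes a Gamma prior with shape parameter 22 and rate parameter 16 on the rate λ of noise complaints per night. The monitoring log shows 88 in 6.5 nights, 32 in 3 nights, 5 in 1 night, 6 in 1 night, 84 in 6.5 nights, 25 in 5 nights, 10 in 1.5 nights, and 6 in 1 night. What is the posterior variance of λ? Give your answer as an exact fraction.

Total count: 88 + 32 + 5 + 6 + 84 + 25 + 10 + 6 = 256.
Total exposure: 6.5 + 3 + 1 + 1 + 6.5 + 5 + 1.5 + 1 = 25.5 nights.
The Gamma prior is conjugate for the Poisson rate, so λ | data ~ Gamma(22+256, 16+25.5) = Gamma(278, 83/2).
Posterior variance = α'/β'² = 278/(6889/4) = 1112/6889.

1112/6889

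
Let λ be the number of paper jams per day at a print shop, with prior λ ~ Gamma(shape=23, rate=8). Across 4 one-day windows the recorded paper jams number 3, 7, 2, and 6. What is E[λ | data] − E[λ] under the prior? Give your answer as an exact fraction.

Total count: 3 + 7 + 2 + 6 = 18.
Total exposure: 4 days.
The Gamma prior is conjugate for the Poisson rate, so λ | data ~ Gamma(23+18, 8+4) = Gamma(41, 12).
Posterior mean = 41/12 = 41/12; prior mean = 23/8 = 23/8. Difference = 41/12 − 23/8 = 13/24.

13/24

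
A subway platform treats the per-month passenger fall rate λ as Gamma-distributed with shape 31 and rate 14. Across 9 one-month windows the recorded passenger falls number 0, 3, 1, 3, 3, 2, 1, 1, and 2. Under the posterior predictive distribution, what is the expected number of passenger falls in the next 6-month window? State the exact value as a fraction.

Total count: 0 + 3 + 1 + 3 + 3 + 2 + 1 + 1 + 2 = 16.
Total exposure: 9 months.
Gamma(α, β) with Poisson data over total exposure Σt gives posterior Gamma(α+Σx, β+Σt) = Gamma(47, 23).
Predictive mean over a 6-month window = T·E[λ|data] = 6·47/23 = 282/23.

282/23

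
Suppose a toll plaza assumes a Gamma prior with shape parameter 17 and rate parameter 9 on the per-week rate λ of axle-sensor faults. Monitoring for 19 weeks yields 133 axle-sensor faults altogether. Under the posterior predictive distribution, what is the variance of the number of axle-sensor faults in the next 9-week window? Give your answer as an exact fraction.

Total count 133 over total exposure 19 weeks.
The Gamma prior is conjugate for the Poisson rate, so λ | data ~ Gamma(17+133, 9+19) = Gamma(150, 28).
The posterior predictive for a window of length T is Negative Binomial with variance T·α'·(β'+T)/β'² = 9·150·37/784 = 24975/392.

24975/392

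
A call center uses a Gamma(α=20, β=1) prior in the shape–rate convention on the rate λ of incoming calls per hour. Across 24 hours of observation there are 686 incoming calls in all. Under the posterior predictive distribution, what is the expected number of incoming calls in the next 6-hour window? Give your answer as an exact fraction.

Total count 686 over total exposure 24 hours.
Gamma(α, β) with Poisson data over total exposure Σt gives posterior Gamma(α+Σx, β+Σt) = Gamma(706, 25).
Predictive mean over a 6-hour window = T·E[λ|data] = 6·706/25 = 4236/25.

4236/25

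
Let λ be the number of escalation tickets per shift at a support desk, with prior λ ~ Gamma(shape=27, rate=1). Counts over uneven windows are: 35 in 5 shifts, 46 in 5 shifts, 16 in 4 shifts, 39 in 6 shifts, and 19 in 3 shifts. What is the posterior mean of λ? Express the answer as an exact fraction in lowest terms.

Total count: 35 + 46 + 16 + 39 + 19 = 155.
Total exposure: 5 + 5 + 4 + 6 + 3 = 23 shifts.
Conjugate update: add total count to the shape and total exposure to the rate, giving Gamma(182, 24).
Posterior mean = α'/β' = 182/24 = 91/12.

91/12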